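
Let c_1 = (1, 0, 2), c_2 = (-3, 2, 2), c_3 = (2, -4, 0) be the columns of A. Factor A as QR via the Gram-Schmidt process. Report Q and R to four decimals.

c_1 = (1, 0, 2); ‖c_1‖ = 2.2361, so e_1 = (0.4472, 0.0000, 0.8944).
e_1·c_2 = 0.4472·(-3) + 0.0000·2 + 0.8944·2 = 0.4472.
u_2 = c_2 − 0.4472·e_1 = (-3.2000, 2.0000, 1.6000).
‖u_2‖ = 4.0988, so e_2 = (-0.7807, 0.4880, 0.3904).
e_1·c_3 = 0.4472·2 + 0.0000·(-4) + 0.8944·0 = 0.8944; e_2·c_3 = (-0.7807)·2 + 0.4880·(-4) + 0.3904·0 = -3.5132.
u_3 = c_3 − 0.8944·e_1 + 3.5132·e_2 = (-1.1429, -2.2857, 0.5714).
‖u_3‖ = 2.6186, so e_3 = (-0.4364, -0.8729, 0.2182).

Q = [[0.4472, -0.7807, -0.4364], [0.0000, 0.4880, -0.8729], [0.8944, 0.3904, 0.2182]], R = [[2.2361, 0.4472, 0.8944], [0.0000, 4.0988, -3.5132], [0.0000, 0.0000, 2.6186]]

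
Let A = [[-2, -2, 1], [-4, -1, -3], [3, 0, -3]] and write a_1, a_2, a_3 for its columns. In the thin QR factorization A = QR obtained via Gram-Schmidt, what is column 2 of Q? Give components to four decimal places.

e_2 = (-0.8666, 0.0619, -0.4952)

a_1 = (-2, -4, 3); ‖a_1‖ = 5.3852, so e_1 = (-0.3714, -0.7428, 0.5571).
e_1·a_2 = (-0.3714)·(-2) + (-0.7428)·(-1) + 0.5571·0 = 1.4856.
u_2 = a_2 − 1.4856·e_1 = (-1.4483, 0.1034, -0.8276).
‖u_2‖ = 1.6713, so e_2 = (-0.8666, 0.0619, -0.4952).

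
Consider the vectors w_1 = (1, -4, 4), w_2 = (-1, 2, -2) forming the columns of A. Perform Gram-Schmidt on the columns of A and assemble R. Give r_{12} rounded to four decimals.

w_1 = (1, -4, 4); ‖w_1‖ = 5.7446, so e_1 = (0.1741, -0.6963, 0.6963).
r_{12} = e_1·w_2 = -2.9593.

r_{12} = -2.9593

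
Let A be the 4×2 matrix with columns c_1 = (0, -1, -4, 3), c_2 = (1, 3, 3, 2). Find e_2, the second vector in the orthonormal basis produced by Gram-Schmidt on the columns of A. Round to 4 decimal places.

c_1 = (0, -1, -4, 3); ‖c_1‖ = 5.0990, so e_1 = (0.0000, -0.1961, -0.7845, 0.5883).
e_1·c_2 = 0.0000·1 + (-0.1961)·3 + (-0.7845)·3 + 0.5883·2 = -1.7650.
u_2 = c_2 + 1.7650·e_1 = (1.0000, 2.6538, 1.6154, 3.0385).
‖u_2‖ = 4.4592, so e_2 = (0.2243, 0.5951, 0.3623, 0.6814).

e_2 = (0.2243, 0.5951, 0.3623, 0.6814)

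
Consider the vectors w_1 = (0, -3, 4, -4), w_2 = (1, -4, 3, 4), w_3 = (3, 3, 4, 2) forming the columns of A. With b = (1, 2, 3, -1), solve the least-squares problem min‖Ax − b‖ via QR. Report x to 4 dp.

x = (0.3087, -0.2591, 0.5831)

w_1 = (0, -3, 4, -4); ‖w_1‖ = 6.4031, so q_1 = (0.0000, -0.4685, 0.6247, -0.6247).
q_1·w_2 = 0.0000·1 + (-0.4685)·(-4) + 0.6247·3 + (-0.6247)·4 = 1.2494.
u_2 = w_2 − 1.2494·q_1 = (1.0000, -3.4146, 2.2195, 4.7805).
‖u_2‖ = 6.3592, so q_2 = (0.1573, -0.5370, 0.3490, 0.7517).
q_1·w_3 = 0.0000·3 + (-0.4685)·3 + 0.6247·4 + (-0.6247)·2 = -0.1562; q_2·w_3 = 0.1573·3 + (-0.5370)·3 + 0.3490·4 + 0.7517·2 = 1.7605.
u_3 = w_3 + 0.1562·q_1 − 1.7605·q_2 = (2.7232, 3.8721, 3.4831, 0.5790).
‖u_3‖ = 5.9056, so q_3 = (0.4611, 0.6557, 0.5898, 0.0980).
Qᵀb = (1.5617, -0.6213, 3.4438).
Back-substitute: x_3 = 3.4438/5.9056 = 0.5831.
x_2 = (-0.6213 − 1.7605·0.5831)/6.3592 = -0.2591.
x_1 = (1.5617 − 1.2494·(-0.2591) + 0.1562·0.5831)/6.4031 = 0.3087.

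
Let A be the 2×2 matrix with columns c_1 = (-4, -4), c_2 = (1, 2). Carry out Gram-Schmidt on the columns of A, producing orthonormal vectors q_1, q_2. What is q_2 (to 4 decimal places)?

q_2 = (-0.7071, 0.7071)

q_1 = c_1/‖c_1‖ = (-4, -4)/5.6569 = (-0.7071, -0.7071).
r_{12} = q_1·c_2 = -2.1213.
u_2 = c_2 + 2.1213·q_1 = (-0.5000, 0.5000).
‖u_2‖ = 0.7071, so q_2 = (-0.7071, 0.7071).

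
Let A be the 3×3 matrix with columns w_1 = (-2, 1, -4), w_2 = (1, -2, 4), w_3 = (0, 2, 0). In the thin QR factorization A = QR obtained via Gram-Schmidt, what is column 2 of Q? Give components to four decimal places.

w_1 = (-2, 1, -4); ‖w_1‖ = 4.5826, so e_1 = (-0.4364, 0.2182, -0.8729).
e_1·w_2 = (-0.4364)·1 + 0.2182·(-2) + (-0.8729)·4 = -4.3644.
u_2 = w_2 + 4.3644·e_1 = (-0.9048, -1.0476, 0.1905).
‖u_2‖ = 1.3973, so e_2 = (-0.6475, -0.7498, 0.1363).

e_2 = (-0.6475, -0.7498, 0.1363)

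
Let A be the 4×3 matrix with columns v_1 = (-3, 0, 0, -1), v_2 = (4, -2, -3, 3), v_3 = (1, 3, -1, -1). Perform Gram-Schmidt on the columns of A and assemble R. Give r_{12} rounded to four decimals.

v_1 = (-3, 0, 0, -1); ‖v_1‖ = 3.1623, so q_1 = (-0.9487, 0.0000, 0.0000, -0.3162).
r_{12} = q_1·v_2 = -4.7434.

r_{12} = -4.7434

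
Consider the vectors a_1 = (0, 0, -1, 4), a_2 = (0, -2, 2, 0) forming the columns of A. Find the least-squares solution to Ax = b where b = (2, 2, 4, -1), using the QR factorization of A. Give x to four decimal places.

a_1 = (0, 0, -1, 4); ‖a_1‖ = 4.1231, so e_1 = (0.0000, 0.0000, -0.2425, 0.9701).
e_1·a_2 = 0.0000·0 + 0.0000·(-2) + (-0.2425)·2 + 0.9701·0 = -0.4851.
u_2 = a_2 + 0.4851·e_1 = (0.0000, -2.0000, 1.8824, 0.4706).
‖u_2‖ = 2.7865, so e_2 = (0.0000, -0.7177, 0.6755, 0.1689).
Qᵀb = (-1.9403, 1.0977).
Back-substitute: x_2 = 1.0977/2.7865 = 0.3939.
x_1 = (-1.9403 + 0.4851·0.3939)/4.1231 = -0.4242.

x = (-0.4242, 0.3939)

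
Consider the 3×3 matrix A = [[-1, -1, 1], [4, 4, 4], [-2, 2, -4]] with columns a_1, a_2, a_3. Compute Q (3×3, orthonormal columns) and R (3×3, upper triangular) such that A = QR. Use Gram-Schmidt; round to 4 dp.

a_1 = (-1, 4, -2); ‖a_1‖ = 4.5826, so q_1 = (-0.2182, 0.8729, -0.4364).
q_1·a_2 = (-0.2182)·(-1) + 0.8729·4 + (-0.4364)·2 = 2.8368.
u_2 = a_2 − 2.8368·q_1 = (-0.3810, 1.5238, 3.2381).
‖u_2‖ = 3.5989, so q_2 = (-0.1059, 0.4234, 0.8997).
q_1·a_3 = (-0.2182)·1 + 0.8729·4 + (-0.4364)·(-4) = 5.0190; q_2·a_3 = (-0.1059)·1 + 0.4234·4 + 0.8997·(-4) = -2.0112.
u_3 = a_3 − 5.0190·q_1 + 2.0112·q_2 = (1.8824, 0.4706, 0.0000).
‖u_3‖ = 1.9403, so q_3 = (0.9701, 0.2425, 0.0000).

Q = [[-0.2182, -0.1059, 0.9701], [0.8729, 0.4234, 0.2425], [-0.4364, 0.8997, 0.0000]], R = [[4.5826, 2.8368, 5.0190], [0.0000, 3.5989, -2.0112], [0.0000, 0.0000, 1.9403]]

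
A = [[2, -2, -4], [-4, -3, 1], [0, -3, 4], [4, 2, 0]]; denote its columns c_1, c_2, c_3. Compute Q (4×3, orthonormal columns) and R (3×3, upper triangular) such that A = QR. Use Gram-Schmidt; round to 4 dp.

Q = [[0.3333, -0.6647, -0.6680], [-0.6667, -0.2812, -0.0821], [0.0000, -0.6903, 0.6954], [0.6667, 0.0511, 0.2519]], R = [[6.0000, 2.6667, -2.0000], [0.0000, 4.3461, -0.3835], [0.0000, 0.0000, 5.3715]]

e_1 = c_1/‖c_1‖ = (2, -4, 0, 4)/6.0000 = (0.3333, -0.6667, 0.0000, 0.6667).
r_{12} = e_1·c_2 = 2.6667.
u_2 = c_2 − 2.6667·e_1 = (-2.8889, -1.2222, -3.0000, 0.2222).
‖u_2‖ = 4.3461, so e_2 = (-0.6647, -0.2812, -0.6903, 0.0511).
r_{13} = e_1·c_3 = -2.0000; r_{23} = e_2·c_3 = -0.3835.
u_3 = c_3 + 2.0000·e_1 + 0.3835·e_2 = (-3.5882, -0.4412, 3.7353, 1.3529).
‖u_3‖ = 5.3715, so e_3 = (-0.6680, -0.0821, 0.6954, 0.2519).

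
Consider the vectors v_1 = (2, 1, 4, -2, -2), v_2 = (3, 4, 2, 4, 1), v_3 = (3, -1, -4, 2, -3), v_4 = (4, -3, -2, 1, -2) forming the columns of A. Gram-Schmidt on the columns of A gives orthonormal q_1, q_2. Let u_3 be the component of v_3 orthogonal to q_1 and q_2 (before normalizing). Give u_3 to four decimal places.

u_3 = (3.3701, -1.0709, -2.8504, 0.9134, -3.7795)

v_1 = (2, 1, 4, -2, -2); ‖v_1‖ = 5.3852, so q_1 = (0.3714, 0.1857, 0.7428, -0.3714, -0.3714).
q_1·v_2 = 0.3714·3 + 0.1857·4 + 0.7428·2 + (-0.3714)·4 + (-0.3714)·1 = 1.4856.
u_2 = v_2 − 1.4856·q_1 = (2.4483, 3.7241, 0.8966, 4.5517, 1.5517).
‖u_2‖ = 6.6176, so q_2 = (0.3700, 0.5628, 0.1355, 0.6878, 0.2345).
q_1·v_3 = 0.3714·3 + 0.1857·(-1) + 0.7428·(-4) + (-0.3714)·2 + (-0.3714)·(-3) = -1.6713; q_2·v_3 = 0.3700·3 + 0.5628·(-1) + 0.1355·(-4) + 0.6878·2 + 0.2345·(-3) = 0.6774.
u_3 = v_3 + 1.6713·q_1 − 0.6774·q_2 = (3.3701, -1.0709, -2.8504, 0.9134, -3.7795).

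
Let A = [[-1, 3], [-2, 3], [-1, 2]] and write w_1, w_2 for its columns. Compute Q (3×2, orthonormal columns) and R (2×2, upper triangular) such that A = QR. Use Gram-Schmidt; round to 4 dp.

e_1 = w_1/‖w_1‖ = (-1, -2, -1)/2.4495 = (-0.4082, -0.8165, -0.4082).
r_{12} = e_1·w_2 = -4.4907.
u_2 = w_2 + 4.4907·e_1 = (1.1667, -0.6667, 0.1667).
‖u_2‖ = 1.3540, so e_2 = (0.8616, -0.4924, 0.1231).

Q = [[-0.4082, 0.8616], [-0.8165, -0.4924], [-0.4082, 0.1231]], R = [[2.4495, -4.4907], [0.0000, 1.3540]]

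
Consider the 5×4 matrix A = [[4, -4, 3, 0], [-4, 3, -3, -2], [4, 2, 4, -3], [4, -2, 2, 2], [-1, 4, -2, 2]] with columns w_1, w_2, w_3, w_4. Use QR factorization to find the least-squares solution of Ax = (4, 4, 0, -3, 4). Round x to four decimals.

w_1 = (4, -4, 4, 4, -1); ‖w_1‖ = 8.0623, so q_1 = (0.4961, -0.4961, 0.4961, 0.4961, -0.1240).
q_1·w_2 = 0.4961·(-4) + (-0.4961)·3 + 0.4961·2 + 0.4961·(-2) + (-0.1240)·4 = -3.9691.
u_2 = w_2 + 3.9691·q_1 = (-2.0308, 1.0308, 3.9692, -0.0308, 3.5077).
‖u_2‖ = 5.7659, so q_2 = (-0.3522, 0.1788, 0.6884, -0.0053, 0.6083).
q_1·w_3 = 0.4961·3 + (-0.4961)·(-3) + 0.4961·4 + 0.4961·2 + (-0.1240)·(-2) = 6.2017; q_2·w_3 = (-0.3522)·3 + 0.1788·(-3) + 0.6884·4 + (-0.0053)·2 + 0.6083·(-2) = -0.0667.
u_3 = w_3 − 6.2017·q_1 + 0.0667·q_2 = (-0.1004, 0.0888, 0.9690, -1.0773, -1.1902).
‖u_3‖ = 1.8799, so q_3 = (-0.0534, 0.0473, 0.5155, -0.5731, -0.6331).
q_1·w_4 = 0.4961·0 + (-0.4961)·(-2) + 0.4961·(-3) + 0.4961·2 + (-0.1240)·2 = 0.2481; q_2·w_4 = (-0.3522)·0 + 0.1788·(-2) + 0.6884·(-3) + (-0.0053)·2 + 0.6083·2 = -1.2167; q_3·w_4 = (-0.0534)·0 + 0.0473·(-2) + 0.5155·(-3) + (-0.5731)·2 + (-0.6331)·2 = -4.0532.
u_4 = w_4 − 0.2481·q_1 + 1.2167·q_2 + 4.0532·q_3 = (-0.7681, -1.4679, -0.1963, -0.4523, 0.2048).
‖u_4‖ = 1.7406, so q_4 = (-0.4413, -0.8433, -0.1128, -0.2598, 0.1177).
Qᵀb = (-1.9846, 1.7557, -0.8379, -3.8883).
Back-substitute: x_4 = -3.8883/1.7406 = -2.2339.
x_3 = (-0.8379 + 4.0532·(-2.2339))/1.8799 = -5.2622.
x_2 = (1.7557 + 0.0667·(-5.2622) + 1.2167·(-2.2339))/5.7659 = -0.2278.
x_1 = (-1.9846 + 3.9691·(-0.2278) − 6.2017·(-5.2622) − 0.2481·(-2.2339))/8.0623 = 3.7583.

x = (3.7583, -0.2278, -5.2622, -2.2339)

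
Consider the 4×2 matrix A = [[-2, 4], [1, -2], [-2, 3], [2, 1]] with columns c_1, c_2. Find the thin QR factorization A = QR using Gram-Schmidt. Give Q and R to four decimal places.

Q = [[-0.5547, 0.4779], [0.2774, -0.2390], [-0.5547, 0.2190], [0.5547, 0.8164]], R = [[3.6056, -3.8829], [0.0000, 3.8630]]

q_1 = c_1/‖c_1‖ = (-2, 1, -2, 2)/3.6056 = (-0.5547, 0.2774, -0.5547, 0.5547).
r_{12} = q_1·c_2 = -3.8829.
u_2 = c_2 + 3.8829·q_1 = (1.8462, -0.9231, 0.8462, 3.1538).
‖u_2‖ = 3.8630, so q_2 = (0.4779, -0.2390, 0.2190, 0.8164).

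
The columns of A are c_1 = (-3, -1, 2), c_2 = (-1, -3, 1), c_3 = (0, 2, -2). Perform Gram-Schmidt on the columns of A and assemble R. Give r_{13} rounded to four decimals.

r_{13} = -1.6036

c_1 = (-3, -1, 2); ‖c_1‖ = 3.7417, so e_1 = (-0.8018, -0.2673, 0.5345).
r_{13} = e_1·c_3 = -1.6036.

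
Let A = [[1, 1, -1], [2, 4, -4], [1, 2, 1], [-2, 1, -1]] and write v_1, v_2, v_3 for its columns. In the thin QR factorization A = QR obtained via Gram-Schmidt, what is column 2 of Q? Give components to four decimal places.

v_1 = (1, 2, 1, -2); ‖v_1‖ = 3.1623, so q_1 = (0.3162, 0.6325, 0.3162, -0.6325).
q_1·v_2 = 0.3162·1 + 0.6325·4 + 0.3162·2 + (-0.6325)·1 = 2.8460.
u_2 = v_2 − 2.8460·q_1 = (0.1000, 2.2000, 1.1000, 2.8000).
‖u_2‖ = 3.7283, so q_2 = (0.0268, 0.5901, 0.2950, 0.7510).

q_2 = (0.0268, 0.5901, 0.2950, 0.7510)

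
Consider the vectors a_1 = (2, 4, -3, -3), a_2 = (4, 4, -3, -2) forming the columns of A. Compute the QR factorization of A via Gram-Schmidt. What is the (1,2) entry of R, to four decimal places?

r_{12} = 6.3266

a_1 = (2, 4, -3, -3); ‖a_1‖ = 6.1644, so q_1 = (0.3244, 0.6489, -0.4867, -0.4867).
r_{12} = q_1·a_2 = 6.3266.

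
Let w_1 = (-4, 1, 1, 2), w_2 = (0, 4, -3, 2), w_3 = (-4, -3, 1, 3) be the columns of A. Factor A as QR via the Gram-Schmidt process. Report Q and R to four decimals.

w_1 = (-4, 1, 1, 2); ‖w_1‖ = 4.6904, so e_1 = (-0.8528, 0.2132, 0.2132, 0.4264).
e_1·w_2 = (-0.8528)·0 + 0.2132·4 + 0.2132·(-3) + 0.4264·2 = 1.0660.
u_2 = w_2 − 1.0660·e_1 = (0.9091, 3.7727, -3.2273, 1.5455).
‖u_2‖ = 5.2786, so e_2 = (0.1722, 0.7147, -0.6114, 0.2928).
e_1·w_3 = (-0.8528)·(-4) + 0.2132·(-3) + 0.2132·1 + 0.4264·3 = 4.2640; e_2·w_3 = 0.1722·(-4) + 0.7147·(-3) + (-0.6114)·1 + 0.2928·3 = -2.5661.
u_3 = w_3 − 4.2640·e_1 + 2.5661·e_2 = (0.0783, -2.0750, -1.4780, 1.9331).
‖u_3‖ = 3.1989, so e_3 = (0.0245, -0.6487, -0.4620, 0.6043).

Q = [[-0.8528, 0.1722, 0.0245], [0.2132, 0.7147, -0.6487], [0.2132, -0.6114, -0.4620], [0.4264, 0.2928, 0.6043]], R = [[4.6904, 1.0660, 4.2640], [0.0000, 5.2786, -2.5661], [0.0000, 0.0000, 3.1989]]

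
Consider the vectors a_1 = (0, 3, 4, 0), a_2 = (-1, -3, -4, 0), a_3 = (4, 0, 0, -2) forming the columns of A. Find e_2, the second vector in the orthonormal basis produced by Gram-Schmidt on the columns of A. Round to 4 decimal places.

e_2 = (-1.0000, 0.0000, 0.0000, 0.0000)

e_1 = a_1/‖a_1‖ = (0, 3, 4, 0)/5.0000 = (0.0000, 0.6000, 0.8000, 0.0000).
r_{12} = e_1·a_2 = -5.0000.
u_2 = a_2 + 5.0000·e_1 = (-1.0000, 0.0000, 0.0000, 0.0000).
‖u_2‖ = 1.0000, so e_2 = (-1.0000, 0.0000, 0.0000, 0.0000).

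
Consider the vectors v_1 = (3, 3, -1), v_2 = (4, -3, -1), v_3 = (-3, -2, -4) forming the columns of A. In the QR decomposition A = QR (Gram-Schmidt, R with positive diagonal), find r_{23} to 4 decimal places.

r_{23} = 0.0630

q_1 = v_1/‖v_1‖ = (3, 3, -1)/4.3589 = (0.6882, 0.6882, -0.2294).
r_{12} = q_1·v_2 = 0.9177.
u_2 = v_2 − 0.9177·q_1 = (3.3684, -3.6316, -0.7895).
‖u_2‖ = 5.0158, so q_2 = (0.6716, -0.7240, -0.1574).
r_{23} = q_2·v_3 = 0.0630.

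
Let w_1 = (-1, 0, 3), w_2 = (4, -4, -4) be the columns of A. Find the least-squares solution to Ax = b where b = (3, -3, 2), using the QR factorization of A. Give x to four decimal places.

x = (1.7857, 0.9286)

w_1 = (-1, 0, 3); ‖w_1‖ = 3.1623, so e_1 = (-0.3162, 0.0000, 0.9487).
e_1·w_2 = (-0.3162)·4 + 0.0000·(-4) + 0.9487·(-4) = -5.0596.
u_2 = w_2 + 5.0596·e_1 = (2.4000, -4.0000, 0.8000).
‖u_2‖ = 4.7329, so e_2 = (0.5071, -0.8452, 0.1690).
Qᵀb = (0.9487, 4.3948).
Back-substitute: x_2 = 4.3948/4.7329 = 0.9286.
x_1 = (0.9487 + 5.0596·0.9286)/3.1623 = 1.7857.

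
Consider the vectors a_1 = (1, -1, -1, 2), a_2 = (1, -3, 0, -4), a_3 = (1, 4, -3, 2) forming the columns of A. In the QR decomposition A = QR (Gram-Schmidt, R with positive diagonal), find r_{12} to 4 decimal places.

r_{12} = -1.5119

a_1 = (1, -1, -1, 2); ‖a_1‖ = 2.6458, so q_1 = (0.3780, -0.3780, -0.3780, 0.7559).
r_{12} = q_1·a_2 = -1.5119.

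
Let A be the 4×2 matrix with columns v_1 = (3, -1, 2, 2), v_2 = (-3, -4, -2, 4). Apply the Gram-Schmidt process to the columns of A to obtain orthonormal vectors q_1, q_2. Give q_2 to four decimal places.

q_2 = (-0.4226, -0.6049, -0.2818, 0.6132)

v_1 = (3, -1, 2, 2); ‖v_1‖ = 4.2426, so q_1 = (0.7071, -0.2357, 0.4714, 0.4714).
q_1·v_2 = 0.7071·(-3) + (-0.2357)·(-4) + 0.4714·(-2) + 0.4714·4 = -0.2357.
u_2 = v_2 + 0.2357·q_1 = (-2.8333, -4.0556, -1.8889, 4.1111).
‖u_2‖ = 6.7041, so q_2 = (-0.4226, -0.6049, -0.2818, 0.6132).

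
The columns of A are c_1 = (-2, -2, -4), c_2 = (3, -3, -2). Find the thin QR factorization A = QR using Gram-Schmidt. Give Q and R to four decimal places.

c_1 = (-2, -2, -4); ‖c_1‖ = 4.8990, so q_1 = (-0.4082, -0.4082, -0.8165).
q_1·c_2 = (-0.4082)·3 + (-0.4082)·(-3) + (-0.8165)·(-2) = 1.6330.
u_2 = c_2 − 1.6330·q_1 = (3.6667, -2.3333, -0.6667).
‖u_2‖ = 4.3970, so q_2 = (0.8339, -0.5307, -0.1516).

Q = [[-0.4082, 0.8339], [-0.4082, -0.5307], [-0.8165, -0.1516]], R = [[4.8990, 1.6330], [0.0000, 4.3970]]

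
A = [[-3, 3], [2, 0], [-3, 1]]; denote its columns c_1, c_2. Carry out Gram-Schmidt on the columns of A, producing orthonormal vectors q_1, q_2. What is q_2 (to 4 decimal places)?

c_1 = (-3, 2, -3); ‖c_1‖ = 4.6904, so q_1 = (-0.6396, 0.4264, -0.6396).
q_1·c_2 = (-0.6396)·3 + 0.4264·0 + (-0.6396)·1 = -2.5584.
u_2 = c_2 + 2.5584·q_1 = (1.3636, 1.0909, -0.6364).
‖u_2‖ = 1.8586, so q_2 = (0.7337, 0.5869, -0.3424).

q_2 = (0.7337, 0.5869, -0.3424)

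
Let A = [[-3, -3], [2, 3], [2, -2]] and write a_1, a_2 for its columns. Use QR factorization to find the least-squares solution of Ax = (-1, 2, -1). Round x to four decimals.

e_1 = a_1/‖a_1‖ = (-3, 2, 2)/4.1231 = (-0.7276, 0.4851, 0.4851).
r_{12} = e_1·a_2 = 2.6679.
u_2 = a_2 − 2.6679·e_1 = (-1.0588, 1.7059, -3.2941).
‖u_2‖ = 3.8578, so e_2 = (-0.2745, 0.4422, -0.8539).
Qᵀb = (1.2127, 2.0127).
Back-substitute: x_2 = 2.0127/3.8578 = 0.5217.
x_1 = (1.2127 − 2.6679·0.5217)/4.1231 = -0.0435.

x = (-0.0435, 0.5217)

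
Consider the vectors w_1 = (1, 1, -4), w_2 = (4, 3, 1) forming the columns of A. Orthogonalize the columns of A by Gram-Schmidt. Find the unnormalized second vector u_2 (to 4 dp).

q_1 = w_1/‖w_1‖ = (1, 1, -4)/4.2426 = (0.2357, 0.2357, -0.9428).
r_{12} = q_1·w_2 = 0.7071.
u_2 = w_2 − 0.7071·q_1 = (3.8333, 2.8333, 1.6667).

u_2 = (3.8333, 2.8333, 1.6667)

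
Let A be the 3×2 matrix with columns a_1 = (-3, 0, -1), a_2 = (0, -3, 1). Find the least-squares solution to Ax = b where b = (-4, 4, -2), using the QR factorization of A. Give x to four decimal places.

x = (1.2727, -1.2727)

a_1 = (-3, 0, -1); ‖a_1‖ = 3.1623, so q_1 = (-0.9487, 0.0000, -0.3162).
q_1·a_2 = (-0.9487)·0 + 0.0000·(-3) + (-0.3162)·1 = -0.3162.
u_2 = a_2 + 0.3162·q_1 = (-0.3000, -3.0000, 0.9000).
‖u_2‖ = 3.1464, so q_2 = (-0.0953, -0.9535, 0.2860).
Qᵀb = (4.4272, -4.0045).
Back-substitute: x_2 = -4.0045/3.1464 = -1.2727.
x_1 = (4.4272 + 0.3162·(-1.2727))/3.1623 = 1.2727.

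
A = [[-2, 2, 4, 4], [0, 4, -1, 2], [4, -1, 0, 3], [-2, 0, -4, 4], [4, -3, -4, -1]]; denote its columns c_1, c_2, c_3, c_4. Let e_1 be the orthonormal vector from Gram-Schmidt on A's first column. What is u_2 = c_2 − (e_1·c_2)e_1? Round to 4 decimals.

c_1 = (-2, 0, 4, -2, 4); ‖c_1‖ = 6.3246, so e_1 = (-0.3162, 0.0000, 0.6325, -0.3162, 0.6325).
e_1·c_2 = (-0.3162)·2 + 0.0000·4 + 0.6325·(-1) + (-0.3162)·0 + 0.6325·(-3) = -3.1623.
u_2 = c_2 + 3.1623·e_1 = (1.0000, 4.0000, 1.0000, -1.0000, -1.0000).

u_2 = (1.0000, 4.0000, 1.0000, -1.0000, -1.0000)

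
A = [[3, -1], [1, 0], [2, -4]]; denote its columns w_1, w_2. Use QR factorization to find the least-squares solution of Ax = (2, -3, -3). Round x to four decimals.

w_1 = (3, 1, 2); ‖w_1‖ = 3.7417, so q_1 = (0.8018, 0.2673, 0.5345).
q_1·w_2 = 0.8018·(-1) + 0.2673·0 + 0.5345·(-4) = -2.9399.
u_2 = w_2 + 2.9399·q_1 = (1.3571, 0.7857, -2.4286).
‖u_2‖ = 2.8909, so q_2 = (0.4695, 0.2718, -0.8401).
Qᵀb = (-0.8018, 2.6438).
Back-substitute: x_2 = 2.6438/2.8909 = 0.9145.
x_1 = (-0.8018 + 2.9399·0.9145)/3.7417 = 0.5043.

x = (0.5043, 0.9145)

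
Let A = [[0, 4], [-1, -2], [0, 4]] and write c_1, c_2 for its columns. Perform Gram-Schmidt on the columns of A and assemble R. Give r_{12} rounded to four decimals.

r_{12} = 2.0000

c_1 = (0, -1, 0); ‖c_1‖ = 1.0000, so e_1 = (0.0000, -1.0000, 0.0000).
r_{12} = e_1·c_2 = 2.0000.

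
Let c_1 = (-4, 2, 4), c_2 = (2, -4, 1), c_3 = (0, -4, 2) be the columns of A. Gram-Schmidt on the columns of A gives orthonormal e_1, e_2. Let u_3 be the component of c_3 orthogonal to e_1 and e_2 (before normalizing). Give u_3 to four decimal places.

c_1 = (-4, 2, 4); ‖c_1‖ = 6.0000, so e_1 = (-0.6667, 0.3333, 0.6667).
e_1·c_2 = (-0.6667)·2 + 0.3333·(-4) + 0.6667·1 = -2.0000.
u_2 = c_2 + 2.0000·e_1 = (0.6667, -3.3333, 2.3333).
‖u_2‖ = 4.1231, so e_2 = (0.1617, -0.8085, 0.5659).
e_1·c_3 = (-0.6667)·0 + 0.3333·(-4) + 0.6667·2 = 0.0000; e_2·c_3 = 0.1617·0 + (-0.8085)·(-4) + 0.5659·2 = 4.3656.
u_3 = c_3 + 0.0000·e_1 − 4.3656·e_2 = (-0.7059, -0.4706, -0.4706).

u_3 = (-0.7059, -0.4706, -0.4706)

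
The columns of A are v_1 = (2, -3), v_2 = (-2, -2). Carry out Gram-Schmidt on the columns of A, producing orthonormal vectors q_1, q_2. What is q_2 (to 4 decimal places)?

v_1 = (2, -3); ‖v_1‖ = 3.6056, so q_1 = (0.5547, -0.8321).
q_1·v_2 = 0.5547·(-2) + (-0.8321)·(-2) = 0.5547.
u_2 = v_2 − 0.5547·q_1 = (-2.3077, -1.5385).
‖u_2‖ = 2.7735, so q_2 = (-0.8321, -0.5547).

q_2 = (-0.8321, -0.5547)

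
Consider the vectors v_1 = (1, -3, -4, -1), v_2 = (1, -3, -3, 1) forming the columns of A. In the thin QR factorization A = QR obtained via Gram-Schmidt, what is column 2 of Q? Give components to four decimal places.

e_1 = v_1/‖v_1‖ = (1, -3, -4, -1)/5.1962 = (0.1925, -0.5774, -0.7698, -0.1925).
r_{12} = e_1·v_2 = 4.0415.
u_2 = v_2 − 4.0415·e_1 = (0.2222, -0.6667, 0.1111, 1.7778).
‖u_2‖ = 1.9149, so e_2 = (0.1161, -0.3482, 0.0580, 0.9284).

e_2 = (0.1161, -0.3482, 0.0580, 0.9284)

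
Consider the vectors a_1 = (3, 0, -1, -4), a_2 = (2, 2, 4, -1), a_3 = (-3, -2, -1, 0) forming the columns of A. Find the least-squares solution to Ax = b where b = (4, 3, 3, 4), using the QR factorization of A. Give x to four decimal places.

e_1 = a_1/‖a_1‖ = (3, 0, -1, -4)/5.0990 = (0.5883, 0.0000, -0.1961, -0.7845).
r_{12} = e_1·a_2 = 1.1767.
u_2 = a_2 − 1.1767·e_1 = (1.3077, 2.0000, 4.2308, -0.0769).
‖u_2‖ = 4.8596, so e_2 = (0.2691, 0.4116, 0.8706, -0.0158).
r_{13} = e_1·a_3 = -1.5689; r_{23} = e_2·a_3 = -2.5010.
u_3 = a_3 + 1.5689·e_1 + 2.5010·e_2 = (-1.4039, -0.9707, 0.8697, -1.2704).
‖u_3‖ = 2.2986, so e_3 = (-0.6108, -0.4223, 0.3784, -0.5527).
Qᵀb = (-1.3728, 4.8596, -4.7856).
Back-substitute: x_3 = -4.7856/2.2986 = -2.0820.
x_2 = (4.8596 + 2.5010·(-2.0820))/4.8596 = -0.0715.
x_1 = (-1.3728 − 1.1767·(-0.0715) + 1.5689·(-2.0820))/5.0990 = -0.8933.

x = (-0.8933, -0.0715, -2.0820)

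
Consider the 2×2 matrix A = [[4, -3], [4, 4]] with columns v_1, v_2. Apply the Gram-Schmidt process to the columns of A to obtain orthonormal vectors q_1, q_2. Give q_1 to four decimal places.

q_1 = (0.7071, 0.7071)

v_1 = (4, 4); ‖v_1‖ = 5.6569, so q_1 = (0.7071, 0.7071).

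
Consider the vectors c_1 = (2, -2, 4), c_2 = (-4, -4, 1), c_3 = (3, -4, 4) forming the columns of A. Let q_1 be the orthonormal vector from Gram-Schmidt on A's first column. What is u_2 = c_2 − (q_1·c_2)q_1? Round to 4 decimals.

u_2 = (-4.3333, -3.6667, 0.3333)

c_1 = (2, -2, 4); ‖c_1‖ = 4.8990, so q_1 = (0.4082, -0.4082, 0.8165).
q_1·c_2 = 0.4082·(-4) + (-0.4082)·(-4) + 0.8165·1 = 0.8165.
u_2 = c_2 − 0.8165·q_1 = (-4.3333, -3.6667, 0.3333).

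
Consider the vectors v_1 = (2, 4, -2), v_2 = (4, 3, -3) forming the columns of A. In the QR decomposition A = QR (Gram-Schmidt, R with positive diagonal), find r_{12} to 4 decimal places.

r_{12} = 5.3072

e_1 = v_1/‖v_1‖ = (2, 4, -2)/4.8990 = (0.4082, 0.8165, -0.4082).
r_{12} = e_1·v_2 = 5.3072.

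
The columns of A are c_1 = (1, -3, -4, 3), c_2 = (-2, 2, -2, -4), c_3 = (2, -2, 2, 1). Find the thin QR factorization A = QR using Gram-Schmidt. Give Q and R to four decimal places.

q_1 = c_1/‖c_1‖ = (1, -3, -4, 3)/5.9161 = (0.1690, -0.5071, -0.6761, 0.5071).
r_{12} = q_1·c_2 = -2.0284.
u_2 = c_2 + 2.0284·q_1 = (-1.6571, 0.9714, -3.3714, -2.9714).
‖u_2‖ = 4.8873, so q_2 = (-0.3391, 0.1988, -0.6898, -0.6080).
r_{13} = q_1·c_3 = 0.5071; r_{23} = q_2·c_3 = -3.0633.
u_3 = c_3 − 0.5071·q_1 + 3.0633·q_2 = (0.8756, -1.1340, 0.2297, -1.1196).
‖u_3‖ = 1.8327, so q_3 = (0.4778, -0.6187, 0.1253, -0.6109).

Q = [[0.1690, -0.3391, 0.4778], [-0.5071, 0.1988, -0.6187], [-0.6761, -0.6898, 0.1253], [0.5071, -0.6080, -0.6109]], R = [[5.9161, -2.0284, 0.5071], [0.0000, 4.8873, -3.0633], [0.0000, 0.0000, 1.8327]]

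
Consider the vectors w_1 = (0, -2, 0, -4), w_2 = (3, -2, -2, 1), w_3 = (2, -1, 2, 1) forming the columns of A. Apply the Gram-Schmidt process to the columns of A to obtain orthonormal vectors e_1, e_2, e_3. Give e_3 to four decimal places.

e_3 = (0.4023, -0.2222, 0.8812, 0.1111)

w_1 = (0, -2, 0, -4); ‖w_1‖ = 4.4721, so e_1 = (0.0000, -0.4472, 0.0000, -0.8944).
e_1·w_2 = 0.0000·3 + (-0.4472)·(-2) + 0.0000·(-2) + (-0.8944)·1 = 0.0000.
u_2 = w_2 + 0.0000·e_1 = (3.0000, -2.0000, -2.0000, 1.0000).
‖u_2‖ = 4.2426, so e_2 = (0.7071, -0.4714, -0.4714, 0.2357).
e_1·w_3 = 0.0000·2 + (-0.4472)·(-1) + 0.0000·2 + (-0.8944)·1 = -0.4472; e_2·w_3 = 0.7071·2 + (-0.4714)·(-1) + (-0.4714)·2 + 0.2357·1 = 1.1785.
u_3 = w_3 + 0.4472·e_1 − 1.1785·e_2 = (1.1667, -0.6444, 2.5556, 0.3222).
‖u_3‖ = 2.9002, so e_3 = (0.4023, -0.2222, 0.8812, 0.1111).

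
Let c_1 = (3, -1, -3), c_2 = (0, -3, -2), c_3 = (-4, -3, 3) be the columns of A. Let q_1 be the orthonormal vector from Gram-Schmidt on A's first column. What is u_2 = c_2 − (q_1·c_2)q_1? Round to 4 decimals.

u_2 = (-1.4211, -2.5263, -0.5789)

c_1 = (3, -1, -3); ‖c_1‖ = 4.3589, so q_1 = (0.6882, -0.2294, -0.6882).
q_1·c_2 = 0.6882·0 + (-0.2294)·(-3) + (-0.6882)·(-2) = 2.0647.
u_2 = c_2 − 2.0647·q_1 = (-1.4211, -2.5263, -0.5789).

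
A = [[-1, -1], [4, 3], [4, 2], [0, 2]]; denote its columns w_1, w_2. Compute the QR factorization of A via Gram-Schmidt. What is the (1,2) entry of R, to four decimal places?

r_{12} = 3.6556

w_1 = (-1, 4, 4, 0); ‖w_1‖ = 5.7446, so e_1 = (-0.1741, 0.6963, 0.6963, 0.0000).
r_{12} = e_1·w_2 = 3.6556.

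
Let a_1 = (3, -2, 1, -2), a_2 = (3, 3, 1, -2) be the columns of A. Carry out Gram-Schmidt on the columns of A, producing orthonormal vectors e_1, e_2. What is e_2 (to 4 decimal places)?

e_1 = a_1/‖a_1‖ = (3, -2, 1, -2)/4.2426 = (0.7071, -0.4714, 0.2357, -0.4714).
r_{12} = e_1·a_2 = 1.8856.
u_2 = a_2 − 1.8856·e_1 = (1.6667, 3.8889, 0.5556, -1.1111).
‖u_2‖ = 4.4096, so e_2 = (0.3780, 0.8819, 0.1260, -0.2520).

e_2 = (0.3780, 0.8819, 0.1260, -0.2520)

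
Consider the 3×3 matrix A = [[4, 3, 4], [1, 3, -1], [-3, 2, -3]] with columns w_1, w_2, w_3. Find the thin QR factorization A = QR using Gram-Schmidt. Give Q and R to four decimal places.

Q = [[0.7845, 0.3717, 0.4964], [0.1961, 0.6107, -0.7672], [-0.5883, 0.6992, 0.4062]], R = [[5.0990, 1.7650, 4.7068], [0.0000, 4.3456, -1.2214], [0.0000, 0.0000, 1.5344]]

w_1 = (4, 1, -3); ‖w_1‖ = 5.0990, so e_1 = (0.7845, 0.1961, -0.5883).
e_1·w_2 = 0.7845·3 + 0.1961·3 + (-0.5883)·2 = 1.7650.
u_2 = w_2 − 1.7650·e_1 = (1.6154, 2.6538, 3.0385).
‖u_2‖ = 4.3456, so e_2 = (0.3717, 0.6107, 0.6992).
e_1·w_3 = 0.7845·4 + 0.1961·(-1) + (-0.5883)·(-3) = 4.7068; e_2·w_3 = 0.3717·4 + 0.6107·(-1) + 0.6992·(-3) = -1.2214.
u_3 = w_3 − 4.7068·e_1 + 1.2214·e_2 = (0.7617, -1.1772, 0.6232).
‖u_3‖ = 1.5344, so e_3 = (0.4964, -0.7672, 0.4062).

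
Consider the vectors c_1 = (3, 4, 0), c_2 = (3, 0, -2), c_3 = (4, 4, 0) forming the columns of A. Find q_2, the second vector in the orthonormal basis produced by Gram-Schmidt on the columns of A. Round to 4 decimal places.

q_2 = (0.6146, -0.4609, -0.6402)

q_1 = c_1/‖c_1‖ = (3, 4, 0)/5.0000 = (0.6000, 0.8000, 0.0000).
r_{12} = q_1·c_2 = 1.8000.
u_2 = c_2 − 1.8000·q_1 = (1.9200, -1.4400, -2.0000).
‖u_2‖ = 3.1241, so q_2 = (0.6146, -0.4609, -0.6402).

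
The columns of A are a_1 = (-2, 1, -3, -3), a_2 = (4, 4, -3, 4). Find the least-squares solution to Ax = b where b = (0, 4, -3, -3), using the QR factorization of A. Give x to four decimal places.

x = (1.0658, 0.3590)

e_1 = a_1/‖a_1‖ = (-2, 1, -3, -3)/4.7958 = (-0.4170, 0.2085, -0.6255, -0.6255).
r_{12} = e_1·a_2 = -1.4596.
u_2 = a_2 + 1.4596·e_1 = (3.3913, 4.3043, -3.9130, 3.0870).
‖u_2‖ = 7.4074, so e_2 = (0.4578, 0.5811, -0.5283, 0.4167).
Qᵀb = (4.5873, 2.6589).
Back-substitute: x_2 = 2.6589/7.4074 = 0.3590.
x_1 = (4.5873 + 1.4596·0.3590)/4.7958 = 1.0658.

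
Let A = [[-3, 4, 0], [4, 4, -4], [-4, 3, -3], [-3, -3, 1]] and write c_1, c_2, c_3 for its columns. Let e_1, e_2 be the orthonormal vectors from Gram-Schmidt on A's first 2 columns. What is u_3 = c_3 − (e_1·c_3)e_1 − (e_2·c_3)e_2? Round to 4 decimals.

c_1 = (-3, 4, -4, -3); ‖c_1‖ = 7.0711, so e_1 = (-0.4243, 0.5657, -0.5657, -0.4243).
e_1·c_2 = (-0.4243)·4 + 0.5657·4 + (-0.5657)·3 + (-0.4243)·(-3) = 0.1414.
u_2 = c_2 − 0.1414·e_1 = (4.0600, 3.9200, 3.0800, -2.9400).
‖u_2‖ = 7.0697, so e_2 = (0.5743, 0.5545, 0.4357, -0.4159).
e_1·c_3 = (-0.4243)·0 + 0.5657·(-4) + (-0.5657)·(-3) + (-0.4243)·1 = -0.9899; e_2·c_3 = 0.5743·0 + 0.5545·(-4) + 0.4357·(-3) + (-0.4159)·1 = -3.9408.
u_3 = c_3 + 0.9899·e_1 + 3.9408·e_2 = (1.8431, -1.2549, -1.8431, -1.0588).

u_3 = (1.8431, -1.2549, -1.8431, -1.0588)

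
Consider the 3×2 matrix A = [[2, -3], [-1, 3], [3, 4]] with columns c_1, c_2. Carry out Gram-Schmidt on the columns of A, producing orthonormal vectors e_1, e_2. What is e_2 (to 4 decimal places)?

c_1 = (2, -1, 3); ‖c_1‖ = 3.7417, so e_1 = (0.5345, -0.2673, 0.8018).
e_1·c_2 = 0.5345·(-3) + (-0.2673)·3 + 0.8018·4 = 0.8018.
u_2 = c_2 − 0.8018·e_1 = (-3.4286, 3.2143, 3.3571).
‖u_2‖ = 5.7756, so e_2 = (-0.5936, 0.5565, 0.5813).

e_2 = (-0.5936, 0.5565, 0.5813)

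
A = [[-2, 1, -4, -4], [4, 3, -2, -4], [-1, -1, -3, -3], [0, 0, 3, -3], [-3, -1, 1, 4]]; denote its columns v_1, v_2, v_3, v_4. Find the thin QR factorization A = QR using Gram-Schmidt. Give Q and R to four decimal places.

Q = [[-0.3651, 0.8269, -0.2241, -0.2241], [0.7303, 0.4847, -0.0654, 0.0572], [-0.1826, -0.2281, -0.7236, -0.4173], [0.0000, 0.0000, 0.5742, -0.7996], [-0.5477, 0.1711, 0.3035, 0.3648]], R = [[5.4772, 2.5560, 0.0000, -3.1038], [0.0000, 2.3381, -3.4216, -3.8778], [0.0000, 0.0000, 5.2242, 2.8199], [0.0000, 0.0000, 0.0000, 5.7773]]

q_1 = v_1/‖v_1‖ = (-2, 4, -1, 0, -3)/5.4772 = (-0.3651, 0.7303, -0.1826, 0.0000, -0.5477).
r_{12} = q_1·v_2 = 2.5560.
u_2 = v_2 − 2.5560·q_1 = (1.9333, 1.1333, -0.5333, 0.0000, 0.4000).
‖u_2‖ = 2.3381, so q_2 = (0.8269, 0.4847, -0.2281, 0.0000, 0.1711).
r_{13} = q_1·v_3 = 0.0000; r_{23} = q_2·v_3 = -3.4216.
u_3 = v_3 + 0.0000·q_1 + 3.4216·q_2 = (-1.1707, -0.3415, -3.7805, 3.0000, 1.5854).
‖u_3‖ = 5.2242, so q_3 = (-0.2241, -0.0654, -0.7236, 0.5742, 0.3035).
r_{14} = q_1·v_4 = -3.1038; r_{24} = q_2·v_4 = -3.8778; r_{34} = q_3·v_4 = 2.8199.
u_4 = v_4 + 3.1038·q_1 + 3.8778·q_2 − 2.8199·q_3 = (-1.2949, 0.3307, -2.4106, -4.6193, 2.1077).
‖u_4‖ = 5.7773, so q_4 = (-0.2241, 0.0572, -0.4173, -0.7996, 0.3648).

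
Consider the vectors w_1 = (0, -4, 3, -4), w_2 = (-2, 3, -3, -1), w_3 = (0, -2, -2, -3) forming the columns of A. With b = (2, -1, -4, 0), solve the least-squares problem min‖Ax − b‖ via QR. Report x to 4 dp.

x = (-1.0661, -0.7798, 1.6038)

w_1 = (0, -4, 3, -4); ‖w_1‖ = 6.4031, so e_1 = (0.0000, -0.6247, 0.4685, -0.6247).
e_1·w_2 = 0.0000·(-2) + (-0.6247)·3 + 0.4685·(-3) + (-0.6247)·(-1) = -2.6550.
u_2 = w_2 + 2.6550·e_1 = (-2.0000, 1.3415, -1.7561, -2.6585).
‖u_2‖ = 3.9939, so e_2 = (-0.5008, 0.3359, -0.4397, -0.6656).
e_1·w_3 = 0.0000·0 + (-0.6247)·(-2) + 0.4685·(-2) + (-0.6247)·(-3) = 2.1864; e_2·w_3 = (-0.5008)·0 + 0.3359·(-2) + (-0.4397)·(-2) + (-0.6656)·(-3) = 2.2046.
u_3 = w_3 − 2.1864·e_1 − 2.2046·e_2 = (1.1040, -1.3746, -2.0550, -0.1667).
‖u_3‖ = 2.7128, so e_3 = (0.4069, -0.5067, -0.7575, -0.0614).
Qᵀb = (-1.2494, 0.4214, 4.3508).
Back-substitute: x_3 = 4.3508/2.7128 = 1.6038.
x_2 = (0.4214 − 2.2046·1.6038)/3.9939 = -0.7798.
x_1 = (-1.2494 + 2.6550·(-0.7798) − 2.1864·1.6038)/6.4031 = -1.0661.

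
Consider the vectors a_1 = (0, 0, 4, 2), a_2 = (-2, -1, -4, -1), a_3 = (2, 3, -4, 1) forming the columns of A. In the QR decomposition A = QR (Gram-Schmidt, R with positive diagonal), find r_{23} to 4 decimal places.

r_{23} = -1.9100

a_1 = (0, 0, 4, 2); ‖a_1‖ = 4.4721, so e_1 = (0.0000, 0.0000, 0.8944, 0.4472).
e_1·a_2 = 0.0000·(-2) + 0.0000·(-1) + 0.8944·(-4) + 0.4472·(-1) = -4.0249.
u_2 = a_2 + 4.0249·e_1 = (-2.0000, -1.0000, -0.4000, 0.8000).
‖u_2‖ = 2.4083, so e_2 = (-0.8305, -0.4152, -0.1661, 0.3322).
r_{23} = e_2·a_3 = -1.9100.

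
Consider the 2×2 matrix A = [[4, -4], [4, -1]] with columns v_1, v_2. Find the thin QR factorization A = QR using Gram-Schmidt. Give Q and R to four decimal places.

v_1 = (4, 4); ‖v_1‖ = 5.6569, so e_1 = (0.7071, 0.7071).
e_1·v_2 = 0.7071·(-4) + 0.7071·(-1) = -3.5355.
u_2 = v_2 + 3.5355·e_1 = (-1.5000, 1.5000).
‖u_2‖ = 2.1213, so e_2 = (-0.7071, 0.7071).

Q = [[0.7071, -0.7071], [0.7071, 0.7071]], R = [[5.6569, -3.5355], [0.0000, 2.1213]]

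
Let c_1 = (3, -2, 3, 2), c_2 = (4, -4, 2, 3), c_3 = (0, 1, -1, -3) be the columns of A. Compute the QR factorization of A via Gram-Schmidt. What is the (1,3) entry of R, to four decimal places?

r_{13} = -2.1573

c_1 = (3, -2, 3, 2); ‖c_1‖ = 5.0990, so e_1 = (0.5883, -0.3922, 0.5883, 0.3922).
r_{13} = e_1·c_3 = -2.1573.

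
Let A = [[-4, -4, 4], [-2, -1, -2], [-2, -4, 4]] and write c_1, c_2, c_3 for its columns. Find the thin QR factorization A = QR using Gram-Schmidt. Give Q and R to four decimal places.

c_1 = (-4, -2, -2); ‖c_1‖ = 4.8990, so q_1 = (-0.8165, -0.4082, -0.4082).
q_1·c_2 = (-0.8165)·(-4) + (-0.4082)·(-1) + (-0.4082)·(-4) = 5.3072.
u_2 = c_2 − 5.3072·q_1 = (0.3333, 1.1667, -1.8333).
‖u_2‖ = 2.1985, so q_2 = (0.1516, 0.5307, -0.8339).
q_1·c_3 = (-0.8165)·4 + (-0.4082)·(-2) + (-0.4082)·4 = -4.0825; q_2·c_3 = 0.1516·4 + 0.5307·(-2) + (-0.8339)·4 = -3.7905.
u_3 = c_3 + 4.0825·q_1 + 3.7905·q_2 = (1.2414, -1.6552, -0.8276).
‖u_3‖ = 2.2283, so q_3 = (0.5571, -0.7428, -0.3714).

Q = [[-0.8165, 0.1516, 0.5571], [-0.4082, 0.5307, -0.7428], [-0.4082, -0.8339, -0.3714]], R = [[4.8990, 5.3072, -4.0825], [0.0000, 2.1985, -3.7905], [0.0000, 0.0000, 2.2283]]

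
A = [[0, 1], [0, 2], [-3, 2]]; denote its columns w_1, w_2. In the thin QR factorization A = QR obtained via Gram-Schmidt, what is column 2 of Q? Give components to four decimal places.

w_1 = (0, 0, -3); ‖w_1‖ = 3.0000, so e_1 = (0.0000, 0.0000, -1.0000).
e_1·w_2 = 0.0000·1 + 0.0000·2 + (-1.0000)·2 = -2.0000.
u_2 = w_2 + 2.0000·e_1 = (1.0000, 2.0000, 0.0000).
‖u_2‖ = 2.2361, so e_2 = (0.4472, 0.8944, 0.0000).

e_2 = (0.4472, 0.8944, 0.0000)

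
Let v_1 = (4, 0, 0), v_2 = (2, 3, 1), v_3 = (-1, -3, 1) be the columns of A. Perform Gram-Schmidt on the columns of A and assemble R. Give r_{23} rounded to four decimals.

v_1 = (4, 0, 0); ‖v_1‖ = 4.0000, so q_1 = (1.0000, 0.0000, 0.0000).
q_1·v_2 = 1.0000·2 + 0.0000·3 + 0.0000·1 = 2.0000.
u_2 = v_2 − 2.0000·q_1 = (0.0000, 3.0000, 1.0000).
‖u_2‖ = 3.1623, so q_2 = (0.0000, 0.9487, 0.3162).
r_{23} = q_2·v_3 = -2.5298.

r_{23} = -2.5298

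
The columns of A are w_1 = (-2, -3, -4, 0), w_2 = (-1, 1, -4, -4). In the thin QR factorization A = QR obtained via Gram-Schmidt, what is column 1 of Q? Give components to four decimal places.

w_1 = (-2, -3, -4, 0); ‖w_1‖ = 5.3852, so q_1 = (-0.3714, -0.5571, -0.7428, 0.0000).

q_1 = (-0.3714, -0.5571, -0.7428, 0.0000)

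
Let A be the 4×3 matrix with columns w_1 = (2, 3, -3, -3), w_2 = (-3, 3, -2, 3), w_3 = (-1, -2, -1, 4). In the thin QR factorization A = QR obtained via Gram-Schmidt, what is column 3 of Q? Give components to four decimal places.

w_1 = (2, 3, -3, -3); ‖w_1‖ = 5.5678, so q_1 = (0.3592, 0.5388, -0.5388, -0.5388).
q_1·w_2 = 0.3592·(-3) + 0.5388·3 + (-0.5388)·(-2) + (-0.5388)·3 = 0.0000.
u_2 = w_2 − 0.0000·q_1 = (-3.0000, 3.0000, -2.0000, 3.0000).
‖u_2‖ = 5.5678, so q_2 = (-0.5388, 0.5388, -0.3592, 0.5388).
q_1·w_3 = 0.3592·(-1) + 0.5388·(-2) + (-0.5388)·(-1) + (-0.5388)·4 = -3.0533; q_2·w_3 = (-0.5388)·(-1) + 0.5388·(-2) + (-0.3592)·(-1) + 0.5388·4 = 1.9757.
u_3 = w_3 + 3.0533·q_1 − 1.9757·q_2 = (1.1613, -1.4194, -1.9355, 1.2903).
‖u_3‖ = 2.9621, so q_3 = (0.3920, -0.4792, -0.6534, 0.4356).

q_3 = (0.3920, -0.4792, -0.6534, 0.4356)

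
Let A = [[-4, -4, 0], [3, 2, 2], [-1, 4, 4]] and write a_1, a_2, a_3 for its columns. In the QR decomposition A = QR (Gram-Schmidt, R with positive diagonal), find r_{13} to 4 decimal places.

q_1 = a_1/‖a_1‖ = (-4, 3, -1)/5.0990 = (-0.7845, 0.5883, -0.1961).
r_{13} = q_1·a_3 = 0.3922.

r_{13} = 0.3922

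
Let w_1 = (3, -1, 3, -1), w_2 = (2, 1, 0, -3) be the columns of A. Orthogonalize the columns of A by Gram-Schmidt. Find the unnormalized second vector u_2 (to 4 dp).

u_2 = (0.8000, 1.4000, -1.2000, -2.6000)

w_1 = (3, -1, 3, -1); ‖w_1‖ = 4.4721, so e_1 = (0.6708, -0.2236, 0.6708, -0.2236).
e_1·w_2 = 0.6708·2 + (-0.2236)·1 + 0.6708·0 + (-0.2236)·(-3) = 1.7889.
u_2 = w_2 − 1.7889·e_1 = (0.8000, 1.4000, -1.2000, -2.6000).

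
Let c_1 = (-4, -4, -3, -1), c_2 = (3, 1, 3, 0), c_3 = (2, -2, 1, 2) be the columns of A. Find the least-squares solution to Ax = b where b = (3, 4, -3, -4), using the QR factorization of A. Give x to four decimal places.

x = (-0.5252, -0.0471, -1.1767)

q_1 = c_1/‖c_1‖ = (-4, -4, -3, -1)/6.4807 = (-0.6172, -0.6172, -0.4629, -0.1543).
r_{12} = q_1·c_2 = -3.8576.
u_2 = c_2 + 3.8576·q_1 = (0.6190, -1.3810, 1.2143, -0.5952).
‖u_2‖ = 2.0295, so q_2 = (0.3050, -0.6804, 0.5983, -0.2933).
r_{13} = q_1·c_3 = -0.7715; r_{23} = q_2·c_3 = 1.9826.
u_3 = c_3 + 0.7715·q_1 − 1.9826·q_2 = (0.9191, -1.1272, -0.5434, 2.4624).
‖u_3‖ = 2.9110, so q_3 = (0.3157, -0.3872, -0.1867, 0.8459).
Qᵀb = (-2.3146, -2.4284, -3.4253).
Back-substitute: x_3 = -3.4253/2.9110 = -1.1767.
x_2 = (-2.4284 − 1.9826·(-1.1767))/2.0295 = -0.0471.
x_1 = (-2.3146 + 3.8576·(-0.0471) + 0.7715·(-1.1767))/6.4807 = -0.5252.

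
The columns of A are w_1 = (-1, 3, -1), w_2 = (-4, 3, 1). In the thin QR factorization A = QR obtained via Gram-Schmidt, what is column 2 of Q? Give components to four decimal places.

q_2 = (-0.8097, -0.0759, 0.5820)

q_1 = w_1/‖w_1‖ = (-1, 3, -1)/3.3166 = (-0.3015, 0.9045, -0.3015).
r_{12} = q_1·w_2 = 3.6181.
u_2 = w_2 − 3.6181·q_1 = (-2.9091, -0.2727, 2.0909).
‖u_2‖ = 3.5929, so q_2 = (-0.8097, -0.0759, 0.5820).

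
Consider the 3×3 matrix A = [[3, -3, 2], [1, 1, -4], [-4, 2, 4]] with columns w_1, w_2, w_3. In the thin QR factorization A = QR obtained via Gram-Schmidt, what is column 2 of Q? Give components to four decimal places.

e_2 = (-0.5661, 0.7926, -0.2265)

e_1 = w_1/‖w_1‖ = (3, 1, -4)/5.0990 = (0.5883, 0.1961, -0.7845).
r_{12} = e_1·w_2 = -3.1379.
u_2 = w_2 + 3.1379·e_1 = (-1.1538, 1.6154, -0.4615).
‖u_2‖ = 2.0381, so e_2 = (-0.5661, 0.7926, -0.2265).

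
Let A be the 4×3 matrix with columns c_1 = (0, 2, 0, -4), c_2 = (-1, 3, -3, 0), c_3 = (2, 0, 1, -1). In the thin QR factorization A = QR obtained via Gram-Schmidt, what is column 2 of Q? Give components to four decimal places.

e_2 = (-0.2411, 0.5787, -0.7234, 0.2893)

c_1 = (0, 2, 0, -4); ‖c_1‖ = 4.4721, so e_1 = (0.0000, 0.4472, 0.0000, -0.8944).
e_1·c_2 = 0.0000·(-1) + 0.4472·3 + 0.0000·(-3) + (-0.8944)·0 = 1.3416.
u_2 = c_2 − 1.3416·e_1 = (-1.0000, 2.4000, -3.0000, 1.2000).
‖u_2‖ = 4.1473, so e_2 = (-0.2411, 0.5787, -0.7234, 0.2893).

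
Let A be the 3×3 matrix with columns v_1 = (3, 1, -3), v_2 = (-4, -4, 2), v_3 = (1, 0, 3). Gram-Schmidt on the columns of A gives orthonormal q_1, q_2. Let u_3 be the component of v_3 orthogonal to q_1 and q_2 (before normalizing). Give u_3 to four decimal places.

u_3 = (1.7000, -1.0200, 1.3600)

q_1 = v_1/‖v_1‖ = (3, 1, -3)/4.3589 = (0.6882, 0.2294, -0.6882).
r_{12} = q_1·v_2 = -5.0471.
u_2 = v_2 + 5.0471·q_1 = (-0.5263, -2.8421, -1.4737).
‖u_2‖ = 3.2444, so q_2 = (-0.1622, -0.8760, -0.4542).
r_{13} = q_1·v_3 = -1.3765; r_{23} = q_2·v_3 = -1.5249.
u_3 = v_3 + 1.3765·q_1 + 1.5249·q_2 = (1.7000, -1.0200, 1.3600).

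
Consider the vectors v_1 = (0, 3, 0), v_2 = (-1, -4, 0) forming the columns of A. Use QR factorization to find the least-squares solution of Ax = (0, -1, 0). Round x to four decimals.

x = (-0.3333, 0.0000)

v_1 = (0, 3, 0); ‖v_1‖ = 3.0000, so q_1 = (0.0000, 1.0000, 0.0000).
q_1·v_2 = 0.0000·(-1) + 1.0000·(-4) + 0.0000·0 = -4.0000.
u_2 = v_2 + 4.0000·q_1 = (-1.0000, 0.0000, 0.0000).
‖u_2‖ = 1.0000, so q_2 = (-1.0000, 0.0000, 0.0000).
Qᵀb = (-1.0000, 0.0000).
Back-substitute: x_2 = 0.0000/1.0000 = 0.0000.
x_1 = (-1.0000 + 4.0000·0.0000)/3.0000 = -0.3333.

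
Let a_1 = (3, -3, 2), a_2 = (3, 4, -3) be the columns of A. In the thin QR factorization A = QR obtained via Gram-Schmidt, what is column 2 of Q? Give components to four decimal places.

e_2 = (0.7677, 0.5036, -0.3962)

a_1 = (3, -3, 2); ‖a_1‖ = 4.6904, so e_1 = (0.6396, -0.6396, 0.4264).
e_1·a_2 = 0.6396·3 + (-0.6396)·4 + 0.4264·(-3) = -1.9188.
u_2 = a_2 + 1.9188·e_1 = (4.2273, 2.7727, -2.1818).
‖u_2‖ = 5.5062, so e_2 = (0.7677, 0.5036, -0.3962).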